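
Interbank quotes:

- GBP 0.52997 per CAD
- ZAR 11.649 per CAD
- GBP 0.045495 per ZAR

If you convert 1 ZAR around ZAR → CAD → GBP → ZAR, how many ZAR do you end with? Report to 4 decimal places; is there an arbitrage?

1.0000 (no arbitrage)

Around ZAR → CAD → GBP → ZAR: 1 ÷ 11.649 × 0.52997 ÷ 0.045495 = 0.999998
Product ≈ 1 (deviation 0.000%, within rounding noise).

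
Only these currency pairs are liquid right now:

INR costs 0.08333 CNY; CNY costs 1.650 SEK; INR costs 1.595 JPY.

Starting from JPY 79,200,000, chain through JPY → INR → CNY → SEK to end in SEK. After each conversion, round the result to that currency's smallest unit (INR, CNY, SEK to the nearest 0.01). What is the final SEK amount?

JPY 79,200,000 ÷ 1.595 = INR 49,655,172.41
INR 49,655,172.41 × 0.08333 = CNY 4,137,765.52
CNY 4,137,765.52 × 1.650 = SEK 6,827,313.11

SEK 6,827,313.11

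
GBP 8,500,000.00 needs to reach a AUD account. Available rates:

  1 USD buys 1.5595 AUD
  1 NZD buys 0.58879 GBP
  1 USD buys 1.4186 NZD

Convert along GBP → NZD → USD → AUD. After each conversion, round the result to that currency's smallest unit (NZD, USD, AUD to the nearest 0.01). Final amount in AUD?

GBP 8,500,000.00 ÷ 0.58879 = NZD 14,436,386.49
NZD 14,436,386.49 ÷ 1.4186 = USD 10,176,502.53
USD 10,176,502.53 × 1.5595 = AUD 15,870,255.70

AUD 15,870,255.70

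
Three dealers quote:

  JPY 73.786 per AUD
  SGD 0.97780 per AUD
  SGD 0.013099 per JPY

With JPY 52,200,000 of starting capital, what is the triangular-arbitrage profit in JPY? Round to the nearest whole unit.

Profit: JPY 609,059

Profitable loop is JPY → AUD → SGD → JPY:
JPY 52,200,000 ÷ 73.786 = AUD 707,451.28
AUD 707,451.28 × 0.97780 = SGD 691,745.86
SGD 691,745.86 ÷ 0.013099 = JPY 52,809,059
Profit = JPY 52,809,059 − JPY 52,200,000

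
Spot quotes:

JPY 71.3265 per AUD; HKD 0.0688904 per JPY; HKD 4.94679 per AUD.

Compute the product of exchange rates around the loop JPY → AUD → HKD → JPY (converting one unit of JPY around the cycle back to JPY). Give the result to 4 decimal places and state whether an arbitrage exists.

1.0067 (arbitrage exists)

Around JPY → AUD → HKD → JPY: 1 ÷ 71.3265 × 4.94679 ÷ 0.0688904 = 1.006732
Product > 1; profitable direction is JPY → AUD → HKD → JPY.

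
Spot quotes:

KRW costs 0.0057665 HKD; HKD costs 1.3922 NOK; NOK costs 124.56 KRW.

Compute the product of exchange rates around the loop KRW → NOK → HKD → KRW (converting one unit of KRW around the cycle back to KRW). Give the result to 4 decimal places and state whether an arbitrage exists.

Around KRW → NOK → HKD → KRW: 1 ÷ 124.56 ÷ 1.3922 ÷ 0.0057665 = 1.000017
Product ≈ 1 (deviation 0.002%, within rounding noise).

1.0000 (no arbitrage)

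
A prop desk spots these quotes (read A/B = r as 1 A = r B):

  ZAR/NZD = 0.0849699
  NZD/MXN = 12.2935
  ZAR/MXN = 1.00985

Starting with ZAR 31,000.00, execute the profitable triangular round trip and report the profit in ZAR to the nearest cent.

Profitable loop is ZAR → NZD → MXN → ZAR:
ZAR 31,000.00 × 0.0849699 = NZD 2,634.07
NZD 2,634.07 × 12.2935 = MXN 32,381.90
MXN 32,381.90 ÷ 1.00985 = ZAR 32,066.05
Profit = ZAR 32,066.05 − ZAR 31,000.00

Profit: ZAR 1,066.05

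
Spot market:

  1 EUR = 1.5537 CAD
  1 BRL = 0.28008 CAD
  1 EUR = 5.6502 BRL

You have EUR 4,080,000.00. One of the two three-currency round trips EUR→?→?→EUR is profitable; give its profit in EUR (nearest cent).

Profit: EUR 75,649.55

Profitable loop is EUR → BRL → CAD → EUR:
EUR 4,080,000.00 × 5.6502 = BRL 23,052,816.00
BRL 23,052,816.00 × 0.28008 = CAD 6,456,632.71
CAD 6,456,632.71 ÷ 1.5537 = EUR 4,155,649.55
Profit = EUR 4,155,649.55 − EUR 4,080,000.00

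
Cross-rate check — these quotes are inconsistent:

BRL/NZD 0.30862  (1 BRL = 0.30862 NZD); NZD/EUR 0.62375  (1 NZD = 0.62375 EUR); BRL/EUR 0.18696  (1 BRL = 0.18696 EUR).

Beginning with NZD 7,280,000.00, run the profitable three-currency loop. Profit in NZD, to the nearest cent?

Profit: NZD 215,788.18

Profitable loop is NZD → EUR → BRL → NZD:
NZD 7,280,000.00 × 0.62375 = EUR 4,540,900.00
EUR 4,540,900.00 ÷ 0.18696 = BRL 24,288,083.01
BRL 24,288,083.01 × 0.30862 = NZD 7,495,788.18
Profit = NZD 7,495,788.18 − NZD 7,280,000.00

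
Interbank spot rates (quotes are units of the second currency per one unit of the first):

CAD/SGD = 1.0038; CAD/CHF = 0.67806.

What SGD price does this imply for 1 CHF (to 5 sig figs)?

CHF/SGD = 1.4804

1 CHF ÷ 0.67806 = 1.4748 CAD
1.4748 CAD × 1.0038 = 1.4804 SGD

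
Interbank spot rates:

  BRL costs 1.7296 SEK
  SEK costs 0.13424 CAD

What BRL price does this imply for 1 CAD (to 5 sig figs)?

1 CAD ÷ 0.13424 = 7.44934 SEK
7.44934 SEK ÷ 1.7296 = 4.30698 BRL

CAD/BRL = 4.3070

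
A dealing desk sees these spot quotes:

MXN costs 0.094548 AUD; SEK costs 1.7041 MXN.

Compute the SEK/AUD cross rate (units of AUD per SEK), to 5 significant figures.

SEK/AUD = 0.16112

1 SEK × 1.7041 = 1.7041 MXN
1.7041 MXN × 0.094548 = 0.161119 AUD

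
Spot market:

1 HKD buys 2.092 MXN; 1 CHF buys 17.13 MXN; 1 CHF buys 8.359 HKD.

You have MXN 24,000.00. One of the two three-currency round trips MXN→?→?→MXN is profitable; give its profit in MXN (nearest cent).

Profit: MXN 500.21

Profitable loop is MXN → CHF → HKD → MXN:
MXN 24,000.00 ÷ 17.13 = CHF 1,401.05
CHF 1,401.05 × 8.359 = HKD 11,711.38
HKD 11,711.38 × 2.092 = MXN 24,500.21
Profit = MXN 24,500.21 − MXN 24,000.00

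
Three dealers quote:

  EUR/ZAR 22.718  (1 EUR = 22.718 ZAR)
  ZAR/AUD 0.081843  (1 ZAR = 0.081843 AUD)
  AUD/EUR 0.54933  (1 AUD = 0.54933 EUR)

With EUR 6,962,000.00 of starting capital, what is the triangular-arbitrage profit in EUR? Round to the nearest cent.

Profit: EUR 148,808.32

Profitable loop is EUR → ZAR → AUD → EUR:
EUR 6,962,000.00 × 22.718 = ZAR 158,162,716.00
ZAR 158,162,716.00 × 0.081843 = AUD 12,944,511.17
AUD 12,944,511.17 × 0.54933 = EUR 7,110,808.32
Profit = EUR 7,110,808.32 − EUR 6,962,000.00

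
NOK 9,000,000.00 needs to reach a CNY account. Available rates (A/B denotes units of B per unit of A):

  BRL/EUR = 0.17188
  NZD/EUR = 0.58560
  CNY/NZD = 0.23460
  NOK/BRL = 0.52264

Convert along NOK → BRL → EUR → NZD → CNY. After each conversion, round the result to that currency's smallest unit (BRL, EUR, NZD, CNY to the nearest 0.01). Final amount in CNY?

CNY 5,884,931.67

NOK 9,000,000.00 × 0.52264 = BRL 4,703,760.00
BRL 4,703,760.00 × 0.17188 = EUR 808,482.27
EUR 808,482.27 ÷ 0.58560 = NZD 1,380,604.97
NZD 1,380,604.97 ÷ 0.23460 = CNY 5,884,931.67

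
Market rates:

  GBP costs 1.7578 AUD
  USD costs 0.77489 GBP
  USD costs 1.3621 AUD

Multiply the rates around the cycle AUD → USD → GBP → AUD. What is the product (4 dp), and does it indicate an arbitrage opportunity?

1.0000 (no arbitrage)

Around AUD → USD → GBP → AUD: 1 ÷ 1.3621 × 0.77489 × 1.7578 = 1.000001
Product ≈ 1 (deviation 0.000%, within rounding noise).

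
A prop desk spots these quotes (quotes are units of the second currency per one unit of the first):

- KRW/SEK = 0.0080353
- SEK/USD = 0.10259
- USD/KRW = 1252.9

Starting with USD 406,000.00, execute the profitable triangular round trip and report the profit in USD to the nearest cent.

Profitable loop is USD → KRW → SEK → USD:
USD 406,000.00 × 1252.9 = KRW 508,677,400
KRW 508,677,400 × 0.0080353 = SEK 4,087,375.51
SEK 4,087,375.51 × 0.10259 = USD 419,323.85
Profit = USD 419,323.85 − USD 406,000.00

Profit: USD 13,323.85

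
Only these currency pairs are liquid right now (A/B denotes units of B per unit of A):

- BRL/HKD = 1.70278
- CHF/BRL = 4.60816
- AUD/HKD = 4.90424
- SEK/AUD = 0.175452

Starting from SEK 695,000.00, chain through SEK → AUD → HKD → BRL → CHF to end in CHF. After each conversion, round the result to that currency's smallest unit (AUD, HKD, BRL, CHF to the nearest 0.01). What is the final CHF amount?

SEK 695,000.00 × 0.175452 = AUD 121,939.14
AUD 121,939.14 × 4.90424 = HKD 598,018.81
HKD 598,018.81 ÷ 1.70278 = BRL 351,201.45
BRL 351,201.45 ÷ 4.60816 = CHF 76,212.95

CHF 76,212.95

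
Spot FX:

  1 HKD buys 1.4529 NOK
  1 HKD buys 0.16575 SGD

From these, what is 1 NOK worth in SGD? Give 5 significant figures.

1 NOK ÷ 1.4529 = 0.688279 HKD
0.688279 HKD × 0.16575 = 0.114082 SGD

NOK/SGD = 0.11408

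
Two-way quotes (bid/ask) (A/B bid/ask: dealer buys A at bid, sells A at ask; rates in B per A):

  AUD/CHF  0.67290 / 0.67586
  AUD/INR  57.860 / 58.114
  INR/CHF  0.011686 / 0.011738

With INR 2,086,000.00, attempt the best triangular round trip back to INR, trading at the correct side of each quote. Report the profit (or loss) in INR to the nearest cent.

Best loop INR → CHF → AUD → INR:
INR 2,086,000.00 × 0.011686 (sell INR at bid) = CHF 24,377.00
CHF 24,377.00 ÷ 0.67586 (buy AUD at ask) = AUD 36,068.11
AUD 36,068.11 × 57.860 (sell AUD at bid) = INR 2,086,901.12

Net profit: INR 901.12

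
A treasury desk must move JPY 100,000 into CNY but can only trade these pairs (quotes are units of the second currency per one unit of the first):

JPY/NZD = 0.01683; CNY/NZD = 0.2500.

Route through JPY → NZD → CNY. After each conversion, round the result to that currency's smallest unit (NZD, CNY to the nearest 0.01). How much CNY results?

CNY 6,732.00

JPY 100,000 × 0.01683 = NZD 1,683.00
NZD 1,683.00 ÷ 0.2500 = CNY 6,732.00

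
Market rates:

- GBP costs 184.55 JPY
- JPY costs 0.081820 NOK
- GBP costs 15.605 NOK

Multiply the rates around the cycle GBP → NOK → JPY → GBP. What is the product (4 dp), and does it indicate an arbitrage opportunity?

Around GBP → NOK → JPY → GBP: 1 × 15.605 ÷ 0.081820 ÷ 184.55 = 1.033452
Product > 1; profitable direction is GBP → NOK → JPY → GBP.

1.0335 (arbitrage exists)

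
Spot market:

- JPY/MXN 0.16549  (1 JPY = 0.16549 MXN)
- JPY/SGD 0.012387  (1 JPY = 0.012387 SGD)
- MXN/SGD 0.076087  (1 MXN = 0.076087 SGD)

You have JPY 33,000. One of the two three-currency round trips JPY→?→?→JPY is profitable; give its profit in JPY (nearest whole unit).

Profitable loop is JPY → MXN → SGD → JPY:
JPY 33,000 × 0.16549 = MXN 5,461.17
MXN 5,461.17 × 0.076087 = SGD 415.52
SGD 415.52 ÷ 0.012387 = JPY 33,545
Profit = JPY 33,545 − JPY 33,000

Profit: JPY 545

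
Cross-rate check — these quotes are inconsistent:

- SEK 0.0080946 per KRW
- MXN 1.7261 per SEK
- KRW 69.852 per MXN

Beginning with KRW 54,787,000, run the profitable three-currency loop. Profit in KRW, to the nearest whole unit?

Profit: KRW 1,348,466

Profitable loop is KRW → MXN → SEK → KRW:
KRW 54,787,000 ÷ 69.852 = MXN 784,329.73
MXN 784,329.73 ÷ 1.7261 = SEK 454,394.14
SEK 454,394.14 ÷ 0.0080946 = KRW 56,135,466
Profit = KRW 56,135,466 − KRW 54,787,000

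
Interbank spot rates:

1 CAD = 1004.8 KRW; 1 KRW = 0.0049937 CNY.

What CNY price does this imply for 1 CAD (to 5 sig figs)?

1 CAD × 1004.8 = 1004.8 KRW
1004.8 KRW × 0.0049937 = 5.01767 CNY

CAD/CNY = 5.0177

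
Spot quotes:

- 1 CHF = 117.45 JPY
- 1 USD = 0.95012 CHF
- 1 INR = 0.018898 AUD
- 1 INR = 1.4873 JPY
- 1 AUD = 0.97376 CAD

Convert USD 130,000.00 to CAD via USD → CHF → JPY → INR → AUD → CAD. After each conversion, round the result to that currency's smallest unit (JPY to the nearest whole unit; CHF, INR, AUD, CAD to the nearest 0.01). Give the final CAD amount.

CAD 179,491.55

USD 130,000.00 × 0.95012 = CHF 123,515.60
CHF 123,515.60 × 117.45 = JPY 14,506,907
JPY 14,506,907 ÷ 1.4873 = INR 9,753,853.96
INR 9,753,853.96 × 0.018898 = AUD 184,328.33
AUD 184,328.33 × 0.97376 = CAD 179,491.55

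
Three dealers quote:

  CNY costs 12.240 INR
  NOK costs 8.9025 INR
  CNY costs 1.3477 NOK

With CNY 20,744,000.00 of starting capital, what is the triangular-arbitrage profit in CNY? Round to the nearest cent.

Profitable loop is CNY → INR → NOK → CNY:
CNY 20,744,000.00 × 12.240 = INR 253,906,560.00
INR 253,906,560.00 ÷ 8.9025 = NOK 28,520,815.50
NOK 28,520,815.50 ÷ 1.3477 = CNY 21,162,584.77
Profit = CNY 21,162,584.77 − CNY 20,744,000.00

Profit: CNY 418,584.77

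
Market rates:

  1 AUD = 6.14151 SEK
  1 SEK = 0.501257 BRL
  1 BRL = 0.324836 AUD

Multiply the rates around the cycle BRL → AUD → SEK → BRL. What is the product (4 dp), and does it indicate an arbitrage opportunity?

Around BRL → AUD → SEK → BRL: 1 × 0.324836 × 6.14151 × 0.501257 = 0.999999
Product ≈ 1 (deviation 0.000%, within rounding noise).

1.0000 (no arbitrage)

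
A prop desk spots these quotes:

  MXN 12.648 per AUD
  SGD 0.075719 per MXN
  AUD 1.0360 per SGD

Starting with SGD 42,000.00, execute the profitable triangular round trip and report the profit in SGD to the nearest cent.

Profitable loop is SGD → MXN → AUD → SGD:
SGD 42,000.00 ÷ 0.075719 = MXN 554,682.44
MXN 554,682.44 ÷ 12.648 = AUD 43,855.35
AUD 43,855.35 ÷ 1.0360 = SGD 42,331.42
Profit = SGD 42,331.42 − SGD 42,000.00

Profit: SGD 331.42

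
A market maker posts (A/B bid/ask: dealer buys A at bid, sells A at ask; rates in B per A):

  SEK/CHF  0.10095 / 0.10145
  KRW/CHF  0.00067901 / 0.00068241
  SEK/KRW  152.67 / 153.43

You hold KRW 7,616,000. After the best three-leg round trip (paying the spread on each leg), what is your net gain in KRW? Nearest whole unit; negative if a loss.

Best loop KRW → CHF → SEK → KRW:
KRW 7,616,000 × 0.00067901 (sell KRW at bid) = CHF 5,171.34
CHF 5,171.34 ÷ 0.10145 (buy SEK at ask) = SEK 50,974.27
SEK 50,974.27 × 152.67 (sell SEK at bid) = KRW 7,782,243

Net profit: KRW 166,243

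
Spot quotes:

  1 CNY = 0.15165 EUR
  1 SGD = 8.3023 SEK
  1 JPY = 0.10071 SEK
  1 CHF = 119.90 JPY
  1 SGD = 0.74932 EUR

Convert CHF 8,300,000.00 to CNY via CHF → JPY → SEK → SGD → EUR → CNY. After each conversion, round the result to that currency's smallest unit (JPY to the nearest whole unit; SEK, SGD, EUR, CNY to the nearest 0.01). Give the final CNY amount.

CHF 8,300,000.00 × 119.90 = JPY 995,170,000
JPY 995,170,000 × 0.10071 = SEK 100,223,570.70
SEK 100,223,570.70 ÷ 8.3023 = SGD 12,071,783.81
SGD 12,071,783.81 × 0.74932 = EUR 9,045,629.04
EUR 9,045,629.04 ÷ 0.15165 = CNY 59,648,064.89

CNY 59,648,064.89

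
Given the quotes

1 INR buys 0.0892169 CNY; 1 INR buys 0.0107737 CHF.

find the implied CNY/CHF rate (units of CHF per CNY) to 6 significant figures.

1 CNY ÷ 0.0892169 = 11.2086 INR
11.2086 INR × 0.0107737 = 0.120759 CHF

CNY/CHF = 0.120759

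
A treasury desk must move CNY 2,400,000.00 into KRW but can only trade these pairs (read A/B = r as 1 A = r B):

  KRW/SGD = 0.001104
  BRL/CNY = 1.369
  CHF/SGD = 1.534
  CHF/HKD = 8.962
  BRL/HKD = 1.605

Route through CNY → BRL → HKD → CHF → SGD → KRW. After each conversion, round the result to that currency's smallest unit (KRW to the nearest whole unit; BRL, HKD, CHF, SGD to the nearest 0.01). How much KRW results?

KRW 436,248,732

CNY 2,400,000.00 ÷ 1.369 = BRL 1,753,104.46
BRL 1,753,104.46 × 1.605 = HKD 2,813,732.66
HKD 2,813,732.66 ÷ 8.962 = CHF 313,962.58
CHF 313,962.58 × 1.534 = SGD 481,618.60
SGD 481,618.60 ÷ 0.001104 = KRW 436,248,732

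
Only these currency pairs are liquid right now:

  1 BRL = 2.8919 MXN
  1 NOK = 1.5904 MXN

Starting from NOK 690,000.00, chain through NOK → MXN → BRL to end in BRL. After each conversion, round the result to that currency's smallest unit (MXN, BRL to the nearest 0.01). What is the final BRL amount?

NOK 690,000.00 × 1.5904 = MXN 1,097,376.00
MXN 1,097,376.00 ÷ 2.8919 = BRL 379,465.40

BRL 379,465.40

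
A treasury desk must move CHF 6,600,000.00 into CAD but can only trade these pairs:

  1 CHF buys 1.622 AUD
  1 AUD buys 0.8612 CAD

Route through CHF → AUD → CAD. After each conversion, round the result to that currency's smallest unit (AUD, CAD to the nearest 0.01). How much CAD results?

CHF 6,600,000.00 × 1.622 = AUD 10,705,200.00
AUD 10,705,200.00 × 0.8612 = CAD 9,219,318.24

CAD 9,219,318.24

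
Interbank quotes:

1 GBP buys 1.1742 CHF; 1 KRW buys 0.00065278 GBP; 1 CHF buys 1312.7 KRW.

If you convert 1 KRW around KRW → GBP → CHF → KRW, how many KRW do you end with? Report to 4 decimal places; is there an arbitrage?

Around KRW → GBP → CHF → KRW: 1 × 0.00065278 × 1.1742 × 1312.7 = 1.006177
Product > 1; profitable direction is KRW → GBP → CHF → KRW.

1.0062 (arbitrage exists)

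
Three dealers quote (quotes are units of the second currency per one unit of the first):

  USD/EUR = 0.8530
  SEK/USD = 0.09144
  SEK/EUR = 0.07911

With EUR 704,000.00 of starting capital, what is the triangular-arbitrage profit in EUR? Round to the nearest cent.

Profitable loop is EUR → USD → SEK → EUR:
EUR 704,000.00 ÷ 0.8530 = USD 825,322.39
USD 825,322.39 ÷ 0.09144 = SEK 9,025,835.43
SEK 9,025,835.43 × 0.07911 = EUR 714,033.84
Profit = EUR 714,033.84 − EUR 704,000.00

Profit: EUR 10,033.84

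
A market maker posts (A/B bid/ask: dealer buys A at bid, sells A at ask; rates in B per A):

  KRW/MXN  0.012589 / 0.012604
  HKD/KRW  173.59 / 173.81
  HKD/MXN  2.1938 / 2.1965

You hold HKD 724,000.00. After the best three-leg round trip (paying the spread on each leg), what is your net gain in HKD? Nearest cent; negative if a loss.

Best loop HKD → MXN → KRW → HKD:
HKD 724,000.00 × 2.1938 (sell HKD at bid) = MXN 1,588,311.20
MXN 1,588,311.20 ÷ 0.012604 (buy KRW at ask) = KRW 126,016,439
KRW 126,016,439 ÷ 173.81 (buy HKD at ask) = HKD 725,024.10

Net profit: HKD 1,024.10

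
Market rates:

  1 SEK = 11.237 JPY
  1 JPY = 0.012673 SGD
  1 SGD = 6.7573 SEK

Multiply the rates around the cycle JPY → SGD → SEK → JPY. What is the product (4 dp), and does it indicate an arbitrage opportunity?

Around JPY → SGD → SEK → JPY: 1 × 0.012673 × 6.7573 × 11.237 = 0.962283
Product < 1; profitable direction is JPY → SEK → SGD → JPY.

0.9623 (arbitrage exists)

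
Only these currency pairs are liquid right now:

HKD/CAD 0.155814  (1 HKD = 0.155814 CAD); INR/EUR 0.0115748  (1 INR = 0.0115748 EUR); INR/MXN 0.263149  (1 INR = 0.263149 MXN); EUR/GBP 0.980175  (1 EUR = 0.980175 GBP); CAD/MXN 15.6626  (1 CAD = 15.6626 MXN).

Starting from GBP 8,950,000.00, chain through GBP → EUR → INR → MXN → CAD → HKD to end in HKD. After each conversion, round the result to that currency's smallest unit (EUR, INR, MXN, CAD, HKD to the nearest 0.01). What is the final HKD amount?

GBP 8,950,000.00 ÷ 0.980175 = EUR 9,131,022.52
EUR 9,131,022.52 ÷ 0.0115748 = INR 788,870,867.75
INR 788,870,867.75 × 0.263149 = MXN 207,590,579.98
MXN 207,590,579.98 ÷ 15.6626 = CAD 13,253,902.93
CAD 13,253,902.93 ÷ 0.155814 = HKD 85,062,336.70

HKD 85,062,336.70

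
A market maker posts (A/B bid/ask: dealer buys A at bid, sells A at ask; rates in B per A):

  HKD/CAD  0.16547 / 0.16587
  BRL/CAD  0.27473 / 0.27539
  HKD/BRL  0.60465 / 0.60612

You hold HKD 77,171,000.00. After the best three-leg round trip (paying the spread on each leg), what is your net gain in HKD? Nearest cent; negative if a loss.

Best loop HKD → BRL → CAD → HKD:
HKD 77,171,000.00 × 0.60465 (sell HKD at bid) = BRL 46,661,445.15
BRL 46,661,445.15 × 0.27473 (sell BRL at bid) = CAD 12,819,298.83
CAD 12,819,298.83 ÷ 0.16587 (buy HKD at ask) = HKD 77,285,216.29

Net profit: HKD 114,216.29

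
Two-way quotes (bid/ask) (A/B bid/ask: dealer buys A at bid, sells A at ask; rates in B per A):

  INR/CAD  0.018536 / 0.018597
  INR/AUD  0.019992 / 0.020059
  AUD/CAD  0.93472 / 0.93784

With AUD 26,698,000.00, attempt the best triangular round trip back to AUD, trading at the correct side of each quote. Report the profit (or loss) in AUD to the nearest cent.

Best loop AUD → CAD → INR → AUD:
AUD 26,698,000.00 × 0.93472 (sell AUD at bid) = CAD 24,955,154.56
CAD 24,955,154.56 ÷ 0.018597 (buy INR at ask) = INR 1,341,891,410.44
INR 1,341,891,410.44 × 0.019992 (sell INR at bid) = AUD 26,827,093.08

Net profit: AUD 129,093.08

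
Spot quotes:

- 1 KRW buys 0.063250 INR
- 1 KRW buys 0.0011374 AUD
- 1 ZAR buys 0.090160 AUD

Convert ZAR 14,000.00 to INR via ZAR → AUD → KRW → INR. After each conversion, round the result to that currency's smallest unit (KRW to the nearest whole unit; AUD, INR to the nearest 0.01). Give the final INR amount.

INR 70,192.26

ZAR 14,000.00 × 0.090160 = AUD 1,262.24
AUD 1,262.24 ÷ 0.0011374 = KRW 1,109,759
KRW 1,109,759 × 0.063250 = INR 70,192.26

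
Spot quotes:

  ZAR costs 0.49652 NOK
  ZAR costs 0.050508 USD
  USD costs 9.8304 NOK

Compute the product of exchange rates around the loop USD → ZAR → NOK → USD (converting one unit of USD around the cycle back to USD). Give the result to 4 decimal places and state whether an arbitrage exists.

Around USD → ZAR → NOK → USD: 1 ÷ 0.050508 × 0.49652 ÷ 9.8304 = 1.000012
Product ≈ 1 (deviation 0.001%, within rounding noise).

1.0000 (no arbitrage)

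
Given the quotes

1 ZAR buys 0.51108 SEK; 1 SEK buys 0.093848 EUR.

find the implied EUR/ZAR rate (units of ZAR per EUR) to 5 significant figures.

EUR/ZAR = 20.849

1 EUR ÷ 0.093848 = 10.6555 SEK
10.6555 SEK ÷ 0.51108 = 20.849 ZAR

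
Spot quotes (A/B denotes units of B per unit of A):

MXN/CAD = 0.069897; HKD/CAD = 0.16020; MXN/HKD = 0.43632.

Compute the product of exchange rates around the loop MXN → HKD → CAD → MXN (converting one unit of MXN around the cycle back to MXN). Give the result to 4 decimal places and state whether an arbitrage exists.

1.0000 (no arbitrage)

Around MXN → HKD → CAD → MXN: 1 × 0.43632 × 0.16020 ÷ 0.069897 = 1.000021
Product ≈ 1 (deviation 0.002%, within rounding noise).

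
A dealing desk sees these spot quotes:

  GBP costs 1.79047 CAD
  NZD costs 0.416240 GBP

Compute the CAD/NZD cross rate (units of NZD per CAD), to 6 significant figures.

1 CAD ÷ 1.79047 = 0.558513 GBP
0.558513 GBP ÷ 0.416240 = 1.3418 NZD

CAD/NZD = 1.34180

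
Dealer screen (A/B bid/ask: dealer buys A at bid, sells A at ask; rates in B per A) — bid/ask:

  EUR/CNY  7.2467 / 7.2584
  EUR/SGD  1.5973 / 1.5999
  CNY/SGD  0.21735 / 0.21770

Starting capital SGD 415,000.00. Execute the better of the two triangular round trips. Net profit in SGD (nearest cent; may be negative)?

Net profit: SGD 4,503.18

Best loop SGD → CNY → EUR → SGD:
SGD 415,000.00 ÷ 0.21770 (buy CNY at ask) = CNY 1,906,293.06
CNY 1,906,293.06 ÷ 7.2584 (buy EUR at ask) = EUR 262,632.68
EUR 262,632.68 × 1.5973 (sell EUR at bid) = SGD 419,503.18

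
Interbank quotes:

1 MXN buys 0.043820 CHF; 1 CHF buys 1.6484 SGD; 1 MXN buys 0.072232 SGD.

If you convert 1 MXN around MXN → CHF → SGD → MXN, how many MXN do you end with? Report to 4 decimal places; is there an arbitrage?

Around MXN → CHF → SGD → MXN: 1 × 0.043820 × 1.6484 ÷ 0.072232 = 1.000012
Product ≈ 1 (deviation 0.001%, within rounding noise).

1.0000 (no arbitrage)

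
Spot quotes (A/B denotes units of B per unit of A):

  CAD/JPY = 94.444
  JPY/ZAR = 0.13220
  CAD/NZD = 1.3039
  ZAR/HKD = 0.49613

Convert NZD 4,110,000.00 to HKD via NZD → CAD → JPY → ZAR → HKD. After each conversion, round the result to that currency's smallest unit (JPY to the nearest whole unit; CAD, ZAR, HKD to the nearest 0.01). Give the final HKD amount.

HKD 19,525,351.10

NZD 4,110,000.00 ÷ 1.3039 = CAD 3,152,082.21
CAD 3,152,082.21 × 94.444 = JPY 297,695,252
JPY 297,695,252 × 0.13220 = ZAR 39,355,312.31
ZAR 39,355,312.31 × 0.49613 = HKD 19,525,351.10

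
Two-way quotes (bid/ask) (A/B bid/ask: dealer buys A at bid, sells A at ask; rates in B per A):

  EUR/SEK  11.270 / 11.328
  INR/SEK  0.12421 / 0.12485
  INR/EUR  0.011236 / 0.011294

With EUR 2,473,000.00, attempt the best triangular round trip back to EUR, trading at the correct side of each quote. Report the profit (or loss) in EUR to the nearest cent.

Net profit: EUR 35,252.28

Best loop EUR → SEK → INR → EUR:
EUR 2,473,000.00 × 11.270 (sell EUR at bid) = SEK 27,870,710.00
SEK 27,870,710.00 ÷ 0.12485 (buy INR at ask) = INR 223,233,560.27
INR 223,233,560.27 × 0.011236 (sell INR at bid) = EUR 2,508,252.28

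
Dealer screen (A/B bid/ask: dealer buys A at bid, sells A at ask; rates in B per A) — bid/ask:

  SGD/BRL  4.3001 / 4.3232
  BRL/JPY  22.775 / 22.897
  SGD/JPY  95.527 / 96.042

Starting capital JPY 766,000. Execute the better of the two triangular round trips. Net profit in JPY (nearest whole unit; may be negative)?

Best loop JPY → SGD → BRL → JPY:
JPY 766,000 ÷ 96.042 (buy SGD at ask) = SGD 7,975.68
SGD 7,975.68 × 4.3001 (sell SGD at bid) = BRL 34,296.21
BRL 34,296.21 × 22.775 (sell BRL at bid) = JPY 781,096

Net profit: JPY 15,096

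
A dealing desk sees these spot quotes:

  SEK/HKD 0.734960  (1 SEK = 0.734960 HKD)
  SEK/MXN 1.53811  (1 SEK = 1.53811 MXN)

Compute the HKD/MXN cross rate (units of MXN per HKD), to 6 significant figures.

1 HKD ÷ 0.734960 = 1.36062 SEK
1.36062 SEK × 1.53811 = 2.09278 MXN

HKD/MXN = 2.09278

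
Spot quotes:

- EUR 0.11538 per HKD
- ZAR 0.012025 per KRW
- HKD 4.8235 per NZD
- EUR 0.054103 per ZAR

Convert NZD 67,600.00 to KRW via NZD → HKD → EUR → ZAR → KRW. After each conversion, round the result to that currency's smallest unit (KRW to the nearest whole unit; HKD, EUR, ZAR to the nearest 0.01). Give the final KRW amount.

KRW 57,827,330

NZD 67,600.00 × 4.8235 = HKD 326,068.60
HKD 326,068.60 × 0.11538 = EUR 37,621.80
EUR 37,621.80 ÷ 0.054103 = ZAR 695,373.64
ZAR 695,373.64 ÷ 0.012025 = KRW 57,827,330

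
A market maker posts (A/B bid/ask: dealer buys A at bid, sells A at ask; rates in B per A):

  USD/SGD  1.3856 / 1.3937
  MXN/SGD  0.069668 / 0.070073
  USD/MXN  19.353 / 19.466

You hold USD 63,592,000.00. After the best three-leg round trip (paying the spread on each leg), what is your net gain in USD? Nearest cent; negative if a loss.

Net profit: USD 1,005,086.19

Best loop USD → SGD → MXN → USD:
USD 63,592,000.00 × 1.3856 (sell USD at bid) = SGD 88,113,075.20
SGD 88,113,075.20 ÷ 0.070073 (buy MXN at ask) = MXN 1,257,446,879.68
MXN 1,257,446,879.68 ÷ 19.466 (buy USD at ask) = USD 64,597,086.19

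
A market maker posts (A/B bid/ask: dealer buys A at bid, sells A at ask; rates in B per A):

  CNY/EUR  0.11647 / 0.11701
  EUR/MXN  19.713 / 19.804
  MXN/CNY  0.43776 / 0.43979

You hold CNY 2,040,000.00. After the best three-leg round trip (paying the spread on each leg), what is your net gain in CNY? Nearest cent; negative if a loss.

Net profit: CNY 10,373.78

Best loop CNY → EUR → MXN → CNY:
CNY 2,040,000.00 × 0.11647 (sell CNY at bid) = EUR 237,598.80
EUR 237,598.80 × 19.713 (sell EUR at bid) = MXN 4,683,785.14
MXN 4,683,785.14 × 0.43776 (sell MXN at bid) = CNY 2,050,373.78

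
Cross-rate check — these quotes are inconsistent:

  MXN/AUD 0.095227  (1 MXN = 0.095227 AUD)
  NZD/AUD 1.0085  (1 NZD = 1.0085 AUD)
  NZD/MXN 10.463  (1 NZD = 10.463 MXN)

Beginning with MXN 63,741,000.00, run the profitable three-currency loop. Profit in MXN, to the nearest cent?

Profit: MXN 776,636.18

Profitable loop is MXN → NZD → AUD → MXN:
MXN 63,741,000.00 ÷ 10.463 = NZD 6,092,038.61
NZD 6,092,038.61 × 1.0085 = AUD 6,143,820.94
AUD 6,143,820.94 ÷ 0.095227 = MXN 64,517,636.18
Profit = MXN 64,517,636.18 − MXN 63,741,000.00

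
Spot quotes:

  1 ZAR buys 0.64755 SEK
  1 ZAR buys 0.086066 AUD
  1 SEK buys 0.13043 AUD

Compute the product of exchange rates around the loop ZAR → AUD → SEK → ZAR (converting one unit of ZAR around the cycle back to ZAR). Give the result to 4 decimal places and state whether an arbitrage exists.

Around ZAR → AUD → SEK → ZAR: 1 × 0.086066 ÷ 0.13043 ÷ 0.64755 = 1.019016
Product > 1; profitable direction is ZAR → AUD → SEK → ZAR.

1.0190 (arbitrage exists)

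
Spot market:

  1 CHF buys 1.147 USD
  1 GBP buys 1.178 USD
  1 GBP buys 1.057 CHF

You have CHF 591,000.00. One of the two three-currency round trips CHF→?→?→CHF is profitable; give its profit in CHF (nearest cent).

Profit: CHF 17,247.87

Profitable loop is CHF → USD → GBP → CHF:
CHF 591,000.00 × 1.147 = USD 677,877.00
USD 677,877.00 ÷ 1.178 = GBP 575,447.37
GBP 575,447.37 × 1.057 = CHF 608,247.87
Profit = CHF 608,247.87 − CHF 591,000.00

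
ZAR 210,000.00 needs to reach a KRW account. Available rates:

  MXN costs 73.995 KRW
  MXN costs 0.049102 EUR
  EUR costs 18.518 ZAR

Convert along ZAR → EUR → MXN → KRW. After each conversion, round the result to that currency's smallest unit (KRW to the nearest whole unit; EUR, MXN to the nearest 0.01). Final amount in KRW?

KRW 17,089,466

ZAR 210,000.00 ÷ 18.518 = EUR 11,340.32
EUR 11,340.32 ÷ 0.049102 = MXN 230,954.34
MXN 230,954.34 × 73.995 = KRW 17,089,466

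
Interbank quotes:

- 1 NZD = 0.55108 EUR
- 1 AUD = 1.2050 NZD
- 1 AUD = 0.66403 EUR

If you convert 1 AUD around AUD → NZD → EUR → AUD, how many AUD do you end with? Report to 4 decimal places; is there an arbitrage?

1.0000 (no arbitrage)

Around AUD → NZD → EUR → AUD: 1 × 1.2050 × 0.55108 ÷ 0.66403 = 1.000032
Product ≈ 1 (deviation 0.003%, within rounding noise).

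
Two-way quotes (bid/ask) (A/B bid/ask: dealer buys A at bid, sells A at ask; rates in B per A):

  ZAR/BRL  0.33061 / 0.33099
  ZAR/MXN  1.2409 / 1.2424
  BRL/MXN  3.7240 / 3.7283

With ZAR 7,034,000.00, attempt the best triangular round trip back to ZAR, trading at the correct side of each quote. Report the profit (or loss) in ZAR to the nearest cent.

Net profit: ZAR 39,159.06

Best loop ZAR → MXN → BRL → ZAR:
ZAR 7,034,000.00 × 1.2409 (sell ZAR at bid) = MXN 8,728,490.60
MXN 8,728,490.60 ÷ 3.7283 (buy BRL at ask) = BRL 2,341,144.92
BRL 2,341,144.92 ÷ 0.33099 (buy ZAR at ask) = ZAR 7,073,159.06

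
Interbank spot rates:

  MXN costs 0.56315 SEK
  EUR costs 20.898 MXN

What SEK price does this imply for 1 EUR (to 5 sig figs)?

EUR/SEK = 11.769

1 EUR × 20.898 = 20.898 MXN
20.898 MXN × 0.56315 = 11.7687 SEK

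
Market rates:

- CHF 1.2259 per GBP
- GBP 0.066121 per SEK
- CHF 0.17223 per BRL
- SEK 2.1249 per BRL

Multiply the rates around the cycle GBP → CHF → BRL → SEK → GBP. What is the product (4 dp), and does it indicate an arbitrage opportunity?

1.0001 (no arbitrage)

Around GBP → CHF → BRL → SEK → GBP: 1 × 1.2259 ÷ 0.17223 × 2.1249 × 0.066121 = 1.000056
Product ≈ 1 (deviation 0.006%, within rounding noise).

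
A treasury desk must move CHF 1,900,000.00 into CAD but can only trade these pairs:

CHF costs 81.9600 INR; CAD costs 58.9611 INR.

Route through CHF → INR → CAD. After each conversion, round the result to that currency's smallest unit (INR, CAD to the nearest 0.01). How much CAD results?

CAD 2,641,131.19

CHF 1,900,000.00 × 81.9600 = INR 155,724,000.00
INR 155,724,000.00 ÷ 58.9611 = CAD 2,641,131.19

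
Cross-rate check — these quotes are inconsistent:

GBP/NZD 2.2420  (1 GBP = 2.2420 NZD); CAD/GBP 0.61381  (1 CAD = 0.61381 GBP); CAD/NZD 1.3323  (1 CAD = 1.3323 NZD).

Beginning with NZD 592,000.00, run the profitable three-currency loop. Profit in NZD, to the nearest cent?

Profit: NZD 19,489.84

Profitable loop is NZD → CAD → GBP → NZD:
NZD 592,000.00 ÷ 1.3323 = CAD 444,344.37
CAD 444,344.37 × 0.61381 = GBP 272,743.02
GBP 272,743.02 × 2.2420 = NZD 611,489.84
Profit = NZD 611,489.84 − NZD 592,000.00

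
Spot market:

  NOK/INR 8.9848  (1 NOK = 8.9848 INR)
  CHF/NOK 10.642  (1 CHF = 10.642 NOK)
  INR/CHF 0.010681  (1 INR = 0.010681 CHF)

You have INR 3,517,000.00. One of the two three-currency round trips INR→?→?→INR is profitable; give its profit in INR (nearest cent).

Profitable loop is INR → CHF → NOK → INR:
INR 3,517,000.00 × 0.010681 = CHF 37,565.08
CHF 37,565.08 × 10.642 = NOK 399,767.55
NOK 399,767.55 × 8.9848 = INR 3,591,831.48
Profit = INR 3,591,831.48 − INR 3,517,000.00

Profit: INR 74,831.48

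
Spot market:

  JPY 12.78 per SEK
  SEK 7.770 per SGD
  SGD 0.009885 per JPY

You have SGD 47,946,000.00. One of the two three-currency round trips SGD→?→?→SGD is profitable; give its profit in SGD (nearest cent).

Profit: SGD 899,418.48

Profitable loop is SGD → JPY → SEK → SGD:
SGD 47,946,000.00 ÷ 0.009885 = JPY 4,850,379,363
JPY 4,850,379,363 ÷ 12.78 = SEK 379,528,901.62
SEK 379,528,901.62 ÷ 7.770 = SGD 48,845,418.48
Profit = SGD 48,845,418.48 − SGD 47,946,000.00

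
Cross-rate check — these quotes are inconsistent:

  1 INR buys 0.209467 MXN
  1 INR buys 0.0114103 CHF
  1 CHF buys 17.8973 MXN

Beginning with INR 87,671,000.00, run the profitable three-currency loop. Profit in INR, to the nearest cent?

Profitable loop is INR → MXN → CHF → INR:
INR 87,671,000.00 × 0.209467 = MXN 18,364,181.36
MXN 18,364,181.36 ÷ 17.8973 = CHF 1,026,086.69
CHF 1,026,086.69 ÷ 0.0114103 = INR 89,926,355.33
Profit = INR 89,926,355.33 − INR 87,671,000.00

Profit: INR 2,255,355.33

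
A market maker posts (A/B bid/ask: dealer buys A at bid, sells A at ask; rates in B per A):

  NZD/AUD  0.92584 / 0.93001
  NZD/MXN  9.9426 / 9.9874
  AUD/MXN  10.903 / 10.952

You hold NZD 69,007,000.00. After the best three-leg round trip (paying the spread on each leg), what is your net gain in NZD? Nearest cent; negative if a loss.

Best loop NZD → AUD → MXN → NZD:
NZD 69,007,000.00 × 0.92584 (sell NZD at bid) = AUD 63,889,440.88
AUD 63,889,440.88 × 10.903 (sell AUD at bid) = MXN 696,586,573.91
MXN 696,586,573.91 ÷ 9.9874 (buy NZD at ask) = NZD 69,746,538.03

Net profit: NZD 739,538.03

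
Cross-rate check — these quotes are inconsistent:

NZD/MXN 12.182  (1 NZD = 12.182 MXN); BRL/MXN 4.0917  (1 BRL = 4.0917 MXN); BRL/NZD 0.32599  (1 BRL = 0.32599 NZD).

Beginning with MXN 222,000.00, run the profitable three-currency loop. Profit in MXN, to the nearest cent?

Profitable loop is MXN → NZD → BRL → MXN:
MXN 222,000.00 ÷ 12.182 = NZD 18,223.61
NZD 18,223.61 ÷ 0.32599 = BRL 55,902.35
BRL 55,902.35 × 4.0917 = MXN 228,735.66
Profit = MXN 228,735.66 − MXN 222,000.00

Profit: MXN 6,735.66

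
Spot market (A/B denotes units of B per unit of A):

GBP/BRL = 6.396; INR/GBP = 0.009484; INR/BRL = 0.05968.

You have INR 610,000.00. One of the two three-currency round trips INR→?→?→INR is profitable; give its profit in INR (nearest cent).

Profit: INR 10,013.32

Profitable loop is INR → GBP → BRL → INR:
INR 610,000.00 × 0.009484 = GBP 5,785.24
GBP 5,785.24 × 6.396 = BRL 37,002.40
BRL 37,002.40 ÷ 0.05968 = INR 620,013.32
Profit = INR 620,013.32 − INR 610,000.00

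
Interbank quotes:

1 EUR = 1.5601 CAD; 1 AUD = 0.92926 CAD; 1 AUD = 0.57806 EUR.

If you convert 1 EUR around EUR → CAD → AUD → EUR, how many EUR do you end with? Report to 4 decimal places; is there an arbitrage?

Around EUR → CAD → AUD → EUR: 1 × 1.5601 ÷ 0.92926 × 0.57806 = 0.970483
Product < 1; profitable direction is EUR → AUD → CAD → EUR.

0.9705 (arbitrage exists)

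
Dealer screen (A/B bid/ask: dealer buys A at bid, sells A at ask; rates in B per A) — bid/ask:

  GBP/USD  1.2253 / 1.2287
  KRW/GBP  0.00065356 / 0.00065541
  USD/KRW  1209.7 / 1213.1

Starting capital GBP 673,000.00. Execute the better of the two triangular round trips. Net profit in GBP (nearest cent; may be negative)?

Best loop GBP → KRW → USD → GBP:
GBP 673,000.00 ÷ 0.00065541 (buy KRW at ask) = KRW 1,026,838,162
KRW 1,026,838,162 ÷ 1213.1 (buy USD at ask) = USD 846,457.97
USD 846,457.97 ÷ 1.2287 (buy GBP at ask) = GBP 688,905.32

Net profit: GBP 15,905.32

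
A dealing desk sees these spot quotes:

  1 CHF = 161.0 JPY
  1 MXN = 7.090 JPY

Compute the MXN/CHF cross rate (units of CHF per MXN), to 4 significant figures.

1 MXN × 7.090 = 7.09 JPY
7.09 JPY ÷ 161.0 = 0.0440373 CHF

MXN/CHF = 0.04404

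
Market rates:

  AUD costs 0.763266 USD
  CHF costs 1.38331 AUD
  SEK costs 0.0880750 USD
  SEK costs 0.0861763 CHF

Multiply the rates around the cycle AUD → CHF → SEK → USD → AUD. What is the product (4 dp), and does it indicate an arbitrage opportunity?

Around AUD → CHF → SEK → USD → AUD: 1 ÷ 1.38331 ÷ 0.0861763 × 0.0880750 ÷ 0.763266 = 0.967987
Product < 1; profitable direction is AUD → USD → SEK → CHF → AUD.

0.9680 (arbitrage exists)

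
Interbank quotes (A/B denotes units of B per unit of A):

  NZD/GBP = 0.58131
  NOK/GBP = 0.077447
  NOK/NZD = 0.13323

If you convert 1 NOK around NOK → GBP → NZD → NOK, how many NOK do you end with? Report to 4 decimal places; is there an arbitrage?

1.0000 (no arbitrage)

Around NOK → GBP → NZD → NOK: 1 × 0.077447 ÷ 0.58131 ÷ 0.13323 = 0.999988
Product ≈ 1 (deviation 0.001%, within rounding noise).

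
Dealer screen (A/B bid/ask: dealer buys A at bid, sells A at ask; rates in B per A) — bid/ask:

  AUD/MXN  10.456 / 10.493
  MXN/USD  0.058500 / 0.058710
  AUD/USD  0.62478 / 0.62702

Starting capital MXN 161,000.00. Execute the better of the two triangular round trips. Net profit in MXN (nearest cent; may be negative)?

Net profit: MXN 2,283.10

Best loop MXN → AUD → USD → MXN:
MXN 161,000.00 ÷ 10.493 (buy AUD at ask) = AUD 15,343.56
AUD 15,343.56 × 0.62478 (sell AUD at bid) = USD 9,586.35
USD 9,586.35 ÷ 0.058710 (buy MXN at ask) = MXN 163,283.10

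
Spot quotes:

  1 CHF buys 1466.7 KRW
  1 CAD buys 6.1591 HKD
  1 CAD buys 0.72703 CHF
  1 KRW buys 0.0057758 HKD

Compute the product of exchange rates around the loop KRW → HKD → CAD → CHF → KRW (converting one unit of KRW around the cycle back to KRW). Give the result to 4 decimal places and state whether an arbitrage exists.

Around KRW → HKD → CAD → CHF → KRW: 1 × 0.0057758 ÷ 6.1591 × 0.72703 × 1466.7 = 0.999974
Product ≈ 1 (deviation 0.003%, within rounding noise).

1.0000 (no arbitrage)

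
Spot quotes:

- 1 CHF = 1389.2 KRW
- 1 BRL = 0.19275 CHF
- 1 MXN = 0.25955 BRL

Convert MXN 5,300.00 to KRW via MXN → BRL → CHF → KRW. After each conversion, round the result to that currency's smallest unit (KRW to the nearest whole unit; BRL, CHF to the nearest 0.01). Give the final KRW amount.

KRW 368,346

MXN 5,300.00 × 0.25955 = BRL 1,375.62
BRL 1,375.62 × 0.19275 = CHF 265.15
CHF 265.15 × 1389.2 = KRW 368,346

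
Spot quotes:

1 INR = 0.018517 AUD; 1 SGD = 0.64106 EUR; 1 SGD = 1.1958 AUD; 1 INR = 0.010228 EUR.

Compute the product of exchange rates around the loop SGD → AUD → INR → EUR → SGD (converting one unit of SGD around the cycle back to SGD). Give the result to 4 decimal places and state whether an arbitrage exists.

1.0303 (arbitrage exists)

Around SGD → AUD → INR → EUR → SGD: 1 × 1.1958 ÷ 0.018517 × 0.010228 ÷ 0.64106 = 1.030339
Product > 1; profitable direction is SGD → AUD → INR → EUR → SGD.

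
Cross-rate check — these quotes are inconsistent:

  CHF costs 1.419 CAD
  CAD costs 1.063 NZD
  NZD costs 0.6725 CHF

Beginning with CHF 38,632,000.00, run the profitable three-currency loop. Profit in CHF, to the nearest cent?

Profit: CHF 556,184.23

Profitable loop is CHF → CAD → NZD → CHF:
CHF 38,632,000.00 × 1.419 = CAD 54,818,808.00
CAD 54,818,808.00 × 1.063 = NZD 58,272,392.90
NZD 58,272,392.90 × 0.6725 = CHF 39,188,184.23
Profit = CHF 39,188,184.23 − CHF 38,632,000.00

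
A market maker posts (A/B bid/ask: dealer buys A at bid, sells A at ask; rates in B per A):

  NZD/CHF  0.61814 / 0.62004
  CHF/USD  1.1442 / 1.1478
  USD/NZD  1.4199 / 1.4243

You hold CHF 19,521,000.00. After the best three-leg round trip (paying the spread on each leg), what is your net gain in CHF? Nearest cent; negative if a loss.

Net profit: CHF 83,176.86

Best loop CHF → USD → NZD → CHF:
CHF 19,521,000.00 × 1.1442 (sell CHF at bid) = USD 22,335,928.20
USD 22,335,928.20 × 1.4199 (sell USD at bid) = NZD 31,714,784.45
NZD 31,714,784.45 × 0.61814 (sell NZD at bid) = CHF 19,604,176.86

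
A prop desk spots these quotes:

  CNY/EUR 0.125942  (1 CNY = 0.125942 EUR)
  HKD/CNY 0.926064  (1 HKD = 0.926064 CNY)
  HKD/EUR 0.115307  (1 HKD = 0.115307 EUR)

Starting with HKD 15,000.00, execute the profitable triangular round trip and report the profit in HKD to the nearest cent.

Profitable loop is HKD → CNY → EUR → HKD:
HKD 15,000.00 × 0.926064 = CNY 13,890.96
CNY 13,890.96 × 0.125942 = EUR 1,749.46
EUR 1,749.46 ÷ 0.115307 = HKD 15,172.15
Profit = HKD 15,172.15 − HKD 15,000.00

Profit: HKD 172.15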